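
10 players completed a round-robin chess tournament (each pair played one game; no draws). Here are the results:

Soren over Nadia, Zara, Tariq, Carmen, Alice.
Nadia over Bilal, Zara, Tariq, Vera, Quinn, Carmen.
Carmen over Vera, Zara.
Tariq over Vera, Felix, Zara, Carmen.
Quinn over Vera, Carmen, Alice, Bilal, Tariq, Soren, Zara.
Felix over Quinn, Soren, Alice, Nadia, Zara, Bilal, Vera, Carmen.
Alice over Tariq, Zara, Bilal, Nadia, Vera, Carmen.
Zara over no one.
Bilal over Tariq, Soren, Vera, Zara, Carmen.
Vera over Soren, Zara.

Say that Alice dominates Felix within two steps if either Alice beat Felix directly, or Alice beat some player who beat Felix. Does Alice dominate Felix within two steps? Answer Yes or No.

Yes

Alice did not beat Felix directly.
Alice beat Tariq, Nadia, Carmen, Zara, Vera, Bilal. Of those, Tariq beat Felix.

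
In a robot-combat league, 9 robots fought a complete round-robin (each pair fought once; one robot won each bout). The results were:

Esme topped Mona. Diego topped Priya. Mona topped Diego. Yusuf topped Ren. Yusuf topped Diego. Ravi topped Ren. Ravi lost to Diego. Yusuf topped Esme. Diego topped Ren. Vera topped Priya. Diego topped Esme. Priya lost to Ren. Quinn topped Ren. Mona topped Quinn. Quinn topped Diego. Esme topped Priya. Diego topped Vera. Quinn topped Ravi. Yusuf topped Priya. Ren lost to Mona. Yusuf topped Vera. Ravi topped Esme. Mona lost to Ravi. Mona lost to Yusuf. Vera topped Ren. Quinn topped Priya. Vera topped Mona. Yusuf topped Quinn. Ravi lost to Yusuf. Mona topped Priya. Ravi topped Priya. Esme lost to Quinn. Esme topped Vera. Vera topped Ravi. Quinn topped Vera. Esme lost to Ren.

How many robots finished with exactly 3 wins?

1

Win totals: Quinn 6, Ren 2, Ravi 4, Diego 5, Mona 4, Vera 4, Yusuf 8, Esme 3, Priya 0.
Exactly 3: Esme — 1 robot.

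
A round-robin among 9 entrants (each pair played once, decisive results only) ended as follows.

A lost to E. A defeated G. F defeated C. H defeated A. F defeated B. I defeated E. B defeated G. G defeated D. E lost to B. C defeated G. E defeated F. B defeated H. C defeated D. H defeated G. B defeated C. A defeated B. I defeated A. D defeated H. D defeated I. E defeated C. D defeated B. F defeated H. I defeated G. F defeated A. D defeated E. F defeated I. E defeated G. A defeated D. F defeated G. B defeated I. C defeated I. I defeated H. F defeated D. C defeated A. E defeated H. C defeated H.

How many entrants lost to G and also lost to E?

G beat: D.
E beat: A, C, F, G, H.
No one was beaten by both.

0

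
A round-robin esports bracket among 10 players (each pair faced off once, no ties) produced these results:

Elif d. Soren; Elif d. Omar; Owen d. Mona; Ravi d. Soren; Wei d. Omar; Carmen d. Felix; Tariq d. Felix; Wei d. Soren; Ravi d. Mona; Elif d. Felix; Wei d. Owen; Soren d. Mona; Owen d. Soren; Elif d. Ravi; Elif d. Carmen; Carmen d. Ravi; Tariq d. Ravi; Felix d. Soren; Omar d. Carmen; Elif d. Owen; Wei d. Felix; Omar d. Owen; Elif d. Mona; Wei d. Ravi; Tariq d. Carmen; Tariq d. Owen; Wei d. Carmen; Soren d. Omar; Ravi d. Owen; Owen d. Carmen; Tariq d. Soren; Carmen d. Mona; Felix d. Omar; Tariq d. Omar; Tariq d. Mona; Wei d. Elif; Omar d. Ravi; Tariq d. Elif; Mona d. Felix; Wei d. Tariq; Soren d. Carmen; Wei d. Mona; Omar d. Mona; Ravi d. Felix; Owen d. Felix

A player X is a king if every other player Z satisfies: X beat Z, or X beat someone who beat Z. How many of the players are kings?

Omar cannot reach Tariq, Wei, Elif in two steps.
Tariq cannot reach Wei in two steps.
Felix cannot reach Tariq, Wei, Elif in two steps.
Ravi cannot reach Tariq, Wei, Elif in two steps.
Soren cannot reach Tariq, Wei, Elif in two steps.
Wei reaches everyone (king).
Elif cannot reach Tariq, Wei in two steps.
Mona cannot reach Tariq, Ravi, Wei, Elif, Owen, Carmen in two steps.
Owen cannot reach Tariq, Wei, Elif in two steps.
Carmen cannot reach Tariq, Wei, Elif in two steps.
Kings: Wei — 1.

1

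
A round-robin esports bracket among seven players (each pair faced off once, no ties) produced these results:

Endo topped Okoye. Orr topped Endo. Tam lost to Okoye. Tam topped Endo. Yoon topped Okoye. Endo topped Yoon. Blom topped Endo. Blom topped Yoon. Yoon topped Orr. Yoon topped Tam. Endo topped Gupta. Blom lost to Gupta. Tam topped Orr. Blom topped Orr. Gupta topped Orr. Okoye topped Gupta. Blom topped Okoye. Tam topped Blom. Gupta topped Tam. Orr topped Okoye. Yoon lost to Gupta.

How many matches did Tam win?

3

Tam's results: beat Endo, Orr, Blom; lost to Yoon, Gupta, Okoye.
That is 3 wins.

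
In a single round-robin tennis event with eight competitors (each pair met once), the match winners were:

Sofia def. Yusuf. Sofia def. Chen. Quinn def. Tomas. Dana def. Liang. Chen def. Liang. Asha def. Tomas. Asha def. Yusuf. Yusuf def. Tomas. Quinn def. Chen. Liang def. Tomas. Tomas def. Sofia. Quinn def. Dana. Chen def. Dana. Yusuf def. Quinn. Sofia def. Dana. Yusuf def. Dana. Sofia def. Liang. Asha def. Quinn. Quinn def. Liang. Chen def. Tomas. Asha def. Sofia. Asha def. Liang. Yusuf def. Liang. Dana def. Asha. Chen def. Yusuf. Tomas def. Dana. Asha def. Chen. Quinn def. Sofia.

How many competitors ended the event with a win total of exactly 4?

Win totals: Quinn 5, Sofia 4, Liang 1, Tomas 2, Dana 2, Chen 4, Yusuf 4, Asha 6.
Exactly 4: Sofia, Chen, Yusuf — 3 competitors.

3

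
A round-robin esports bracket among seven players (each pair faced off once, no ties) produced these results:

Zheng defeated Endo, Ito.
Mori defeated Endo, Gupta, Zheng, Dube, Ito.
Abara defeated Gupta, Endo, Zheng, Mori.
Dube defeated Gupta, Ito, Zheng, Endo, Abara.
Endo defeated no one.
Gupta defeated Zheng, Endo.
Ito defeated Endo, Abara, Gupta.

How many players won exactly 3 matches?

Win totals: Dube 5, Gupta 2, Abara 4, Zheng 2, Ito 3, Mori 5, Endo 0.
Exactly 3: Ito — 1 player.

1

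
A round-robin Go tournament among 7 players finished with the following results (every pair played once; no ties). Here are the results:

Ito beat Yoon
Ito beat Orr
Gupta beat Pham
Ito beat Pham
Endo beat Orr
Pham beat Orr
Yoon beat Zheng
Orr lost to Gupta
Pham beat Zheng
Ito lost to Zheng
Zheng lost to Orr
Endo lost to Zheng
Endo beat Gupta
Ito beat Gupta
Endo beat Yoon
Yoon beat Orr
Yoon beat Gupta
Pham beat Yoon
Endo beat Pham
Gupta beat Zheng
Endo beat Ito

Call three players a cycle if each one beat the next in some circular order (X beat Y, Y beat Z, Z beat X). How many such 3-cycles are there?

Win totals: Ito 4, Orr 1, Zheng 2, Yoon 3, Endo 5, Pham 3, Gupta 3.
A player with w wins dominates both others in C(w,2) triples; summing gives 6 + 0 + 1 + 3 + 10 + 3 + 3 = 26 transitive triples.
Total triples C(7,3) = 35, so cyclic triples = 35 − 26 = 9.

9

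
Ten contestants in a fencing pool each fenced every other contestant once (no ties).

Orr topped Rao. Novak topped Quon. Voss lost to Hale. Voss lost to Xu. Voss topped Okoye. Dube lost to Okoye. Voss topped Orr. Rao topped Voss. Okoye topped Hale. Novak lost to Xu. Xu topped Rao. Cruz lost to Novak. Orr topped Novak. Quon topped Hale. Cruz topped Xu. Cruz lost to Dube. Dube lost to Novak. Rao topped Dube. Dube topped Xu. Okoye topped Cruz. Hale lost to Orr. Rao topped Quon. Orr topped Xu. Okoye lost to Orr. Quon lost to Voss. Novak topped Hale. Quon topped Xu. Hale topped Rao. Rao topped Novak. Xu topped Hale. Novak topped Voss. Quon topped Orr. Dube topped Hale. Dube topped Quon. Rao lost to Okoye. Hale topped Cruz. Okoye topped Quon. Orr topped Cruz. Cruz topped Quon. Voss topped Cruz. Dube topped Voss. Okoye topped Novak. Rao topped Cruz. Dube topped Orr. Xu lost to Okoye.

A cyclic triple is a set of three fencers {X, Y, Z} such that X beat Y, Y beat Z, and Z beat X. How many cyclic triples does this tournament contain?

Win totals: Dube 6, Novak 5, Rao 5, Quon 3, Xu 4, Orr 6, Hale 3, Okoye 7, Cruz 2, Voss 4.
A fencer with w wins dominates both others in C(w,2) triples; summing gives 15 + 10 + 10 + 3 + 6 + 15 + 3 + 21 + 1 + 6 = 90 transitive triples.
Total triples C(10,3) = 120, so cyclic triples = 120 − 90 = 30.

30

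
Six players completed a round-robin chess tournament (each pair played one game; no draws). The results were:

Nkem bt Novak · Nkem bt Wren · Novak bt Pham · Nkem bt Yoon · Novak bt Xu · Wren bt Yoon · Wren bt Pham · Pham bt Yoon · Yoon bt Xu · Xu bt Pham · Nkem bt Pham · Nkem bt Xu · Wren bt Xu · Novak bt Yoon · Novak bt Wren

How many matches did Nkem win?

5

Nkem's results: beat Yoon, Pham, Wren, Novak, Xu; lost to no one.
That is 5 wins.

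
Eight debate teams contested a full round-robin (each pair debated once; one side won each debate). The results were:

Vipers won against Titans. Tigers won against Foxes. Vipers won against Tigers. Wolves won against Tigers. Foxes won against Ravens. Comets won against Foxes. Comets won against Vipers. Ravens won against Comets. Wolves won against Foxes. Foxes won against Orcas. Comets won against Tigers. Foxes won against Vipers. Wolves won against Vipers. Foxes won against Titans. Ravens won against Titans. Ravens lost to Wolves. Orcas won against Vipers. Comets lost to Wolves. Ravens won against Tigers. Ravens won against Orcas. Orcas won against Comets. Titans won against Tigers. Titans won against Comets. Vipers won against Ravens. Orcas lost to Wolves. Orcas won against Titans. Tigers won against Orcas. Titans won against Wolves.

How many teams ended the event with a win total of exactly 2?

1

Win totals: Tigers 2, Comets 3, Ravens 4, Foxes 4, Wolves 6, Orcas 3, Titans 3, Vipers 3.
Exactly 2: Tigers — 1 team.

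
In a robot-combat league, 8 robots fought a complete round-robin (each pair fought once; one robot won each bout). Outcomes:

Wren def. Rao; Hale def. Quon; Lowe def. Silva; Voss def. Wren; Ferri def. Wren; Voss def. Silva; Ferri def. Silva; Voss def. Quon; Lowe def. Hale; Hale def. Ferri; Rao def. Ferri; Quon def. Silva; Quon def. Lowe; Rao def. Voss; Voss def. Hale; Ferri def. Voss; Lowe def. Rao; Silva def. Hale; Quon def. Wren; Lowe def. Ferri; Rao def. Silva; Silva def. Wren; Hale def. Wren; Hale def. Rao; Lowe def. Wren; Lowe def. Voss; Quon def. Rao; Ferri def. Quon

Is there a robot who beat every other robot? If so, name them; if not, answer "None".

Highest win total is Lowe with 6 (out of 7 possible).
Lowe lost to Quon, so no robot went undefeated.

None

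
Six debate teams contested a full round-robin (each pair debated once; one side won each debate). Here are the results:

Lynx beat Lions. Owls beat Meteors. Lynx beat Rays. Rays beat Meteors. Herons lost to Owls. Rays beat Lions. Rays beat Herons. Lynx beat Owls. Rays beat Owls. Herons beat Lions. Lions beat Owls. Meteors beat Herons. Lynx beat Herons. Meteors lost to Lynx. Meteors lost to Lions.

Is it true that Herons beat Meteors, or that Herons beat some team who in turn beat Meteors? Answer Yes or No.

Yes

Herons did not beat Meteors directly.
Herons beat Lions. Of those, Lions beat Meteors.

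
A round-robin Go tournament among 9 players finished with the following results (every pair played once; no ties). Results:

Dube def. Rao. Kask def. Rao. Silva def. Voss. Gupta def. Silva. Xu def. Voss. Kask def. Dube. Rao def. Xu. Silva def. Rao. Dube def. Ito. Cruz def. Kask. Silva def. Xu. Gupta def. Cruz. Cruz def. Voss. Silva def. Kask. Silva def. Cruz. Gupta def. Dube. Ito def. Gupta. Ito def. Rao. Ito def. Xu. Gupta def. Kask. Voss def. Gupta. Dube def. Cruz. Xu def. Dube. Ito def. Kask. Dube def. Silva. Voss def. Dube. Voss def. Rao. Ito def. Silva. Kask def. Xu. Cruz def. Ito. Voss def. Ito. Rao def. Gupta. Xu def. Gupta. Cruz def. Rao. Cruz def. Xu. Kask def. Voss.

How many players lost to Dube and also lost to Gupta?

Dube beat: Rao, Ito, Silva, Cruz.
Gupta beat: Silva, Dube, Cruz, Kask.
Both beat: Silva, Cruz — 2.

2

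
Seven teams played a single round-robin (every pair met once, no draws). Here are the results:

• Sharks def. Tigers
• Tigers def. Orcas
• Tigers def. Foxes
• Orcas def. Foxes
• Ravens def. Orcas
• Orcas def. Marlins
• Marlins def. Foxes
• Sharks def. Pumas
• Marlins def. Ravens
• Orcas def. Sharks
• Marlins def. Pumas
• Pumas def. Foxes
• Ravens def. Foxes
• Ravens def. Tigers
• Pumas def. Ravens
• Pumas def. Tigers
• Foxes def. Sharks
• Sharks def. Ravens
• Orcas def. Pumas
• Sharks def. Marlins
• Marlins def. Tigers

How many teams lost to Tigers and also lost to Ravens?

2

Tigers beat: Orcas, Foxes.
Ravens beat: Orcas, Tigers, Foxes.
Both beat: Orcas, Foxes — 2.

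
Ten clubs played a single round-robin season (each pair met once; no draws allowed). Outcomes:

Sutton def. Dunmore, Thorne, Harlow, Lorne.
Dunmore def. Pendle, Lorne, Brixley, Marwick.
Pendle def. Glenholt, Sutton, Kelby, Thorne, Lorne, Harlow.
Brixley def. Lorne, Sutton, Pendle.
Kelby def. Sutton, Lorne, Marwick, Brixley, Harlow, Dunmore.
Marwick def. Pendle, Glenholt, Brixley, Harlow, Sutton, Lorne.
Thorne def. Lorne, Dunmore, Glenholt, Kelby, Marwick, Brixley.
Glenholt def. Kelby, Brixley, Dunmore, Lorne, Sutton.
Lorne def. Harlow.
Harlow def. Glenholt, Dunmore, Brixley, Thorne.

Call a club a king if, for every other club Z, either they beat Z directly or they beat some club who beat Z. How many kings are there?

8

Thorne reaches everyone (king).
Dunmore reaches everyone (king).
Harlow reaches everyone (king).
Sutton reaches everyone (king).
Pendle reaches everyone (king).
Brixley cannot reach Marwick in two steps.
Kelby reaches everyone (king).
Glenholt reaches everyone (king).
Marwick reaches everyone (king).
Lorne cannot reach Sutton, Pendle, Kelby, Marwick in two steps.
Kings: Thorne, Dunmore, Harlow, Sutton, Pendle, Kelby, Glenholt, Marwick — 8.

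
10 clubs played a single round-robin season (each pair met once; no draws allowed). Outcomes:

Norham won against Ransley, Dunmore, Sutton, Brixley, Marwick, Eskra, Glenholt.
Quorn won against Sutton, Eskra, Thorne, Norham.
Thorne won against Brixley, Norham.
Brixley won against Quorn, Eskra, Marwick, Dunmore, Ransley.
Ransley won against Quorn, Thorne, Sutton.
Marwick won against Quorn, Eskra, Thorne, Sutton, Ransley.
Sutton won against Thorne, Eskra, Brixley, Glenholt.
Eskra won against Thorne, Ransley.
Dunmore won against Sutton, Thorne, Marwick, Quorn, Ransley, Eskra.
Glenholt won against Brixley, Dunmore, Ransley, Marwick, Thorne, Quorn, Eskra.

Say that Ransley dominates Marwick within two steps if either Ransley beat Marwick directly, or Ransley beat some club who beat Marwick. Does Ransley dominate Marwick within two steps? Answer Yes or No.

Ransley did not beat Marwick directly.
Ransley beat Sutton, Thorne, Quorn, but each of them lost to Marwick. No two-step path.

No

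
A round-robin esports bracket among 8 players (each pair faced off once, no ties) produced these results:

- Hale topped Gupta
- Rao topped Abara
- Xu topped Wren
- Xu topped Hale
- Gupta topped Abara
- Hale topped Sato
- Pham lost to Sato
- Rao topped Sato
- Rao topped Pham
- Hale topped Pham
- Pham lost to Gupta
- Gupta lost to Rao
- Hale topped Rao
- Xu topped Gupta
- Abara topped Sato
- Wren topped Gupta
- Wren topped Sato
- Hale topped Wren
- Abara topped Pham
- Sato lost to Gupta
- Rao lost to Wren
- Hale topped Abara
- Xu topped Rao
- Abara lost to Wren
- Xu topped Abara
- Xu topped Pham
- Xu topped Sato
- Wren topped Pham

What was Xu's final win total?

7

Xu's results: beat Pham, Abara, Rao, Gupta, Wren, Hale, Sato; lost to no one.
That is 7 wins.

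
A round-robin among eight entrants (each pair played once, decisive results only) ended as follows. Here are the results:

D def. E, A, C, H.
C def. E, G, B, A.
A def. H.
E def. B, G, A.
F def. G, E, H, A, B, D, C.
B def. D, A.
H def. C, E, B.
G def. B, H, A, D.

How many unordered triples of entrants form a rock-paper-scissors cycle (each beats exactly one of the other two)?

10

Win totals: A 1, B 2, C 4, D 4, E 3, F 7, G 4, H 3.
An entrant with w wins dominates both others in C(w,2) triples; summing gives 0 + 1 + 6 + 6 + 3 + 21 + 6 + 3 = 46 transitive triples.
Total triples C(8,3) = 56, so cyclic triples = 56 − 46 = 10.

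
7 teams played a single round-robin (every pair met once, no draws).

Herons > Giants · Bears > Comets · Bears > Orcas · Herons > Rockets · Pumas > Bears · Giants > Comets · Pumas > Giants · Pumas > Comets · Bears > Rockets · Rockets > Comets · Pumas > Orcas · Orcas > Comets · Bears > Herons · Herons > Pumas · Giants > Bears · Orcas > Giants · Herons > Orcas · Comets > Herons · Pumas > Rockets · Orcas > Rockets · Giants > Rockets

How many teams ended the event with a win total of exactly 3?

2

Win totals: Comets 1, Rockets 1, Bears 4, Giants 3, Pumas 5, Orcas 3, Herons 4.
Exactly 3: Giants, Orcas — 2 teams.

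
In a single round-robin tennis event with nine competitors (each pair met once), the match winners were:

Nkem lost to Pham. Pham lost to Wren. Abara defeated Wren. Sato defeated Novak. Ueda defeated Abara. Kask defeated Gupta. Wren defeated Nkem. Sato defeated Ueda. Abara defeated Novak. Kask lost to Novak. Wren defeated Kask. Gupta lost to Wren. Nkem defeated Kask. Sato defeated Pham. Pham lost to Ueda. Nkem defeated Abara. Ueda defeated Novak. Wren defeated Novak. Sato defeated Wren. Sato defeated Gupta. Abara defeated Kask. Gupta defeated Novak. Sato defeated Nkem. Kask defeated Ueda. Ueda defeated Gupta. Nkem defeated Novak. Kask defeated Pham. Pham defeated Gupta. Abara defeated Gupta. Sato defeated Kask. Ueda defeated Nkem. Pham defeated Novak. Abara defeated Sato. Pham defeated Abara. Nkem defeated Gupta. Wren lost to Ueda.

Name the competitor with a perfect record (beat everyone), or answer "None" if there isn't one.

Highest win total is Sato with 7 (out of 8 possible).
Sato lost to Abara, so no competitor went undefeated.

None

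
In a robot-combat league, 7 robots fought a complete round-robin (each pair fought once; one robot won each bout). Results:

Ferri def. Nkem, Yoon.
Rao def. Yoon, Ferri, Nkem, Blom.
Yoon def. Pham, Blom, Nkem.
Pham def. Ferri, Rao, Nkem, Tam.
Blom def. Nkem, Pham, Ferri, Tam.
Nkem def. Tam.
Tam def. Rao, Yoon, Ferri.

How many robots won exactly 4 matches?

Win totals: Pham 4, Rao 4, Ferri 2, Blom 4, Yoon 3, Nkem 1, Tam 3.
Exactly 4: Pham, Rao, Blom — 3 robots.

3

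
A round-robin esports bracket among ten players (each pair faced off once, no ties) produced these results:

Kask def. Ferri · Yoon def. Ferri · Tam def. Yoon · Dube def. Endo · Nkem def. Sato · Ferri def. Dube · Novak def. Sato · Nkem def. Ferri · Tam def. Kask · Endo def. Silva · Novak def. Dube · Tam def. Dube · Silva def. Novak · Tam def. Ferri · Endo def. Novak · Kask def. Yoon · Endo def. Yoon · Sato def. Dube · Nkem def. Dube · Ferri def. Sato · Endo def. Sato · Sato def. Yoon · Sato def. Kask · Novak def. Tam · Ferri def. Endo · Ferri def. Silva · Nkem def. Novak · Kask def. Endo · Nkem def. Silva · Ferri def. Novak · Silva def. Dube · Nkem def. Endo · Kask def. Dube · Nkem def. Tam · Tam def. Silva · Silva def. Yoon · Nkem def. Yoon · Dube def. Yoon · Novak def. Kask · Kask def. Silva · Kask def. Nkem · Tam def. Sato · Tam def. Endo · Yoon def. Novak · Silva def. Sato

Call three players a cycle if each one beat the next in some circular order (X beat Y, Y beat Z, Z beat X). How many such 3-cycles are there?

Win totals: Sato 3, Dube 2, Silva 4, Kask 6, Tam 7, Novak 4, Endo 4, Yoon 2, Ferri 5, Nkem 8.
A player with w wins dominates both others in C(w,2) triples; summing gives 3 + 1 + 6 + 15 + 21 + 6 + 6 + 1 + 10 + 28 = 97 transitive triples.
Total triples C(10,3) = 120, so cyclic triples = 120 − 97 = 23.

23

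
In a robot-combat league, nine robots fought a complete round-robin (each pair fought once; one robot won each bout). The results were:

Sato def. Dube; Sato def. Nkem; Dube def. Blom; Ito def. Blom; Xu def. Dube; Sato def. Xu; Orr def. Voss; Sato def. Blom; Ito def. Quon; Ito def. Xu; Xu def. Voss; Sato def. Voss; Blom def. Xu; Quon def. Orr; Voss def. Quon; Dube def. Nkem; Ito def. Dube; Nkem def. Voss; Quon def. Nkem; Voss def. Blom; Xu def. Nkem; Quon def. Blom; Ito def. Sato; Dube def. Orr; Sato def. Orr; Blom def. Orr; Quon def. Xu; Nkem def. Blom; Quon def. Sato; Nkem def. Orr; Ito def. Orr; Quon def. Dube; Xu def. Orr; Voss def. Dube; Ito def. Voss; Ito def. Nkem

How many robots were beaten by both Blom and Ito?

Blom beat: Xu, Orr.
Ito beat: Quon, Xu, Orr, Blom, Sato, Dube, Nkem, Voss.
Both beat: Xu, Orr — 2.

2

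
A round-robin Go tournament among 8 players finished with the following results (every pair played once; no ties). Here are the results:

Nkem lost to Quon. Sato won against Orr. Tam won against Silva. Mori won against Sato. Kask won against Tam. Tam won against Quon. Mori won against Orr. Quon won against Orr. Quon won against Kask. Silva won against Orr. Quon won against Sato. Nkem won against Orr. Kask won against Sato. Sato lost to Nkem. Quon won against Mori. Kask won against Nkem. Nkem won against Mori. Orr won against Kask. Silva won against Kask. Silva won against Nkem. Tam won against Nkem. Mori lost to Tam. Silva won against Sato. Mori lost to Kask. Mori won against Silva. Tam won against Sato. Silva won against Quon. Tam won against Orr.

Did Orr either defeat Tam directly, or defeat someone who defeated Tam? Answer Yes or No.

Yes

Orr did not beat Tam directly.
Orr beat Kask. Of those, Kask beat Tam.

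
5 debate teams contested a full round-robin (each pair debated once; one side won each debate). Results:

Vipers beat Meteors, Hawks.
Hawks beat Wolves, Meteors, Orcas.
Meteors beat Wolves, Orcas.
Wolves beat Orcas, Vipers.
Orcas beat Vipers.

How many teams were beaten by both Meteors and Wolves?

1

Meteors beat: Wolves, Orcas.
Wolves beat: Vipers, Orcas.
Both beat: Orcas — 1.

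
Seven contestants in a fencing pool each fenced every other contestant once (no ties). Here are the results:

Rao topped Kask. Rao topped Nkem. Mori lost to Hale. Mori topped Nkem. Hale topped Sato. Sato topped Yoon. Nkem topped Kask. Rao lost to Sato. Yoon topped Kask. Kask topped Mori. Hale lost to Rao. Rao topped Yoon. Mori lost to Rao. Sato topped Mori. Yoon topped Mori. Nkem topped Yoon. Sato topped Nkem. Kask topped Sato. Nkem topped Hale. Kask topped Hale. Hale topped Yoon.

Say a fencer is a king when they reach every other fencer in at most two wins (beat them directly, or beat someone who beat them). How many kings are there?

4

Kask reaches everyone (king).
Sato reaches everyone (king).
Rao reaches everyone (king).
Mori cannot reach Sato, Rao in two steps.
Yoon cannot reach Rao in two steps.
Hale reaches everyone (king).
Nkem cannot reach Rao in two steps.
Kings: Kask, Sato, Rao, Hale — 4.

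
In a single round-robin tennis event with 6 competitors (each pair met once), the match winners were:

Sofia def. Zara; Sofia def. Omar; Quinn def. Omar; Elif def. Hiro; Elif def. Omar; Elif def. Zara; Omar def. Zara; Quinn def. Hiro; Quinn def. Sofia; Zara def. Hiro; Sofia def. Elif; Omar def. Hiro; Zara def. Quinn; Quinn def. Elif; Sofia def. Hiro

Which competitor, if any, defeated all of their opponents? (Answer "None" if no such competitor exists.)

None

Highest win total is Sofia with 4 (out of 5 possible).
Sofia lost to Quinn, so no competitor went undefeated.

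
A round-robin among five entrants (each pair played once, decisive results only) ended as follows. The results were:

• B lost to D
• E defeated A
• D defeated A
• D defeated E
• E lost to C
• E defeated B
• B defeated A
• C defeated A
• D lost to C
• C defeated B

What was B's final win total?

B's results: beat A; lost to C, D, E.
That is 1 win.

1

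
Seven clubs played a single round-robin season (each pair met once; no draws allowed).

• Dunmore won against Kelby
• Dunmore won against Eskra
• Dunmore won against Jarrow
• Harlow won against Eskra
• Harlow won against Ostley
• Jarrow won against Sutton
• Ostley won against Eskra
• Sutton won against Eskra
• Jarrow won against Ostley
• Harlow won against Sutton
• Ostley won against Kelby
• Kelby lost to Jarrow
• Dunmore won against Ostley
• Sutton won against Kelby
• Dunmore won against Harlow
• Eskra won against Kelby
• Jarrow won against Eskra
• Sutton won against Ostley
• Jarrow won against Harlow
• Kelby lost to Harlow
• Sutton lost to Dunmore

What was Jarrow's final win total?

Jarrow's results: beat Eskra, Ostley, Harlow, Sutton, Kelby; lost to Dunmore.
That is 5 wins.

5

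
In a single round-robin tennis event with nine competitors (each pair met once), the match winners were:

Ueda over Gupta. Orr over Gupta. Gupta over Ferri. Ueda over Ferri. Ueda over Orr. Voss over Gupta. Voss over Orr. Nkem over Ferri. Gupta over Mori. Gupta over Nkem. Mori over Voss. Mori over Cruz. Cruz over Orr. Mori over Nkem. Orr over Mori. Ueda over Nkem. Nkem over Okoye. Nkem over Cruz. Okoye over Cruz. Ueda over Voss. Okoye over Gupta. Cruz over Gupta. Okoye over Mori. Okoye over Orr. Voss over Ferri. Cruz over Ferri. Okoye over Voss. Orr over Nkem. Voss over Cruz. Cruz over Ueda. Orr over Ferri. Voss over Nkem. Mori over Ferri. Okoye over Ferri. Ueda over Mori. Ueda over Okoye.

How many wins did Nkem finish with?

3

Nkem's results: beat Cruz, Okoye, Ferri; lost to Orr, Ueda, Voss, Gupta, Mori.
That is 3 wins.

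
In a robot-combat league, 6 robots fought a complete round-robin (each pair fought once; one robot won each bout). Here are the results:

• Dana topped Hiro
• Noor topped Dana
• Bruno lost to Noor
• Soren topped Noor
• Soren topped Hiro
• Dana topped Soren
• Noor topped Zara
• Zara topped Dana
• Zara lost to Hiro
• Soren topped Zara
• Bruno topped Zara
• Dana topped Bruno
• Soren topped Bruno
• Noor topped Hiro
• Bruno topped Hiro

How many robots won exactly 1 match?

2

Win totals: Bruno 2, Zara 1, Dana 3, Noor 4, Soren 4, Hiro 1.
Exactly 1: Zara, Hiro — 2 robots.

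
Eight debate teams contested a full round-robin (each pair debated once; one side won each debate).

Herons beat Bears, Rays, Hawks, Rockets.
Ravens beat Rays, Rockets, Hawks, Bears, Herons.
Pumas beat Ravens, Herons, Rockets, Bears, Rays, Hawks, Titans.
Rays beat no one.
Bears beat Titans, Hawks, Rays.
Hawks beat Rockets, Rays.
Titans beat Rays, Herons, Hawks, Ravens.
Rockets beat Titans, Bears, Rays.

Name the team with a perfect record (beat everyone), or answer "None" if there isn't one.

Pumas

Pumas has 7 wins out of 7 opponents — a perfect record.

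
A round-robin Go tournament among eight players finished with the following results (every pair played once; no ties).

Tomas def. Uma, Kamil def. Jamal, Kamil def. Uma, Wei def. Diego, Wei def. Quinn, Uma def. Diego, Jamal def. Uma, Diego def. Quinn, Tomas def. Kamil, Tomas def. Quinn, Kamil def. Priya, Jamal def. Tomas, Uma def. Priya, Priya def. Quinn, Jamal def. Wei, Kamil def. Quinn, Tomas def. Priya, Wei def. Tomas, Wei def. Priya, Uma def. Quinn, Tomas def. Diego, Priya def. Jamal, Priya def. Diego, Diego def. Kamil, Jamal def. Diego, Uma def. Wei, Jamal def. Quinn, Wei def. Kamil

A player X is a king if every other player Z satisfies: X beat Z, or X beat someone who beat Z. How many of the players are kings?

Uma reaches everyone (king).
Wei reaches everyone (king).
Diego cannot reach Wei, Tomas in two steps.
Priya reaches everyone (king).
Tomas reaches everyone (king).
Jamal reaches everyone (king).
Kamil reaches everyone (king).
Quinn cannot reach Uma, Wei, Diego, Priya, Tomas, Jamal, Kamil in two steps.
Kings: Uma, Wei, Priya, Tomas, Jamal, Kamil — 6.

6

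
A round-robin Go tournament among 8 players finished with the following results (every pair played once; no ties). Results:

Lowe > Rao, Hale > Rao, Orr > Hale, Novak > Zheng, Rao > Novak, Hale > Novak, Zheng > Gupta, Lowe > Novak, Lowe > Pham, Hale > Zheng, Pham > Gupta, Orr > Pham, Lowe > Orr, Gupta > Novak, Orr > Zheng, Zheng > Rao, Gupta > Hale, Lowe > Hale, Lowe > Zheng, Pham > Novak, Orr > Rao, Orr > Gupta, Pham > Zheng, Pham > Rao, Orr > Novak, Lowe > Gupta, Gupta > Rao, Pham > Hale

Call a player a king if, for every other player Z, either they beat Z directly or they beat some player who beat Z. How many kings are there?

Zheng cannot reach Lowe, Pham, Orr in two steps.
Hale cannot reach Lowe, Pham, Orr in two steps.
Gupta cannot reach Lowe, Pham, Orr in two steps.
Lowe reaches everyone (king).
Pham cannot reach Lowe, Orr in two steps.
Novak cannot reach Hale, Lowe, Pham, Orr in two steps.
Rao cannot reach Hale, Gupta, Lowe, Pham, Orr in two steps.
Orr cannot reach Lowe in two steps.
Kings: Lowe — 1.

1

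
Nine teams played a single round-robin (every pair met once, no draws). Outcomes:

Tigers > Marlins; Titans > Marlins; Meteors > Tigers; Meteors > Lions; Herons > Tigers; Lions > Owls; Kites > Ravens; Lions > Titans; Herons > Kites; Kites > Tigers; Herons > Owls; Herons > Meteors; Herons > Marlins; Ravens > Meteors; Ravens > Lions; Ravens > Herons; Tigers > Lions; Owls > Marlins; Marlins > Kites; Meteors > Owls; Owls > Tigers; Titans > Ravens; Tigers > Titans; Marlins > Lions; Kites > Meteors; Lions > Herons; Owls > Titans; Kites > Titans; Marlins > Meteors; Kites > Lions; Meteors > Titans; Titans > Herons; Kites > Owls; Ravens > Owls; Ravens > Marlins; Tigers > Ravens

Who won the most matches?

Kites

Win totals: Ravens 5, Lions 3, Kites 6, Herons 5, Owls 3, Titans 3, Tigers 4, Marlins 3, Meteors 4.
Kites leads with 6 wins (next highest: 5).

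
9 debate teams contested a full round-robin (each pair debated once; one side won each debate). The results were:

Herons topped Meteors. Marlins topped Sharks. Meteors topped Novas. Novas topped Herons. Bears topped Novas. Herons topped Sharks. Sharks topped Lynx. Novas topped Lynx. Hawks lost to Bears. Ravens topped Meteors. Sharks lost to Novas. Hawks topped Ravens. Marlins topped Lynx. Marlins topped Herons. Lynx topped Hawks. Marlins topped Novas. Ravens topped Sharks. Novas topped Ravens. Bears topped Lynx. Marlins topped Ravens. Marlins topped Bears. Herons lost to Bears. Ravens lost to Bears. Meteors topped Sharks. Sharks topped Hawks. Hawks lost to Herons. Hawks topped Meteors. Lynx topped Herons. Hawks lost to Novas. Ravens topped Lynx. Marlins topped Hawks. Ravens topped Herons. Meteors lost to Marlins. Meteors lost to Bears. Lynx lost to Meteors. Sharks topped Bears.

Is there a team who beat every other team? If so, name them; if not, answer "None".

Marlins

Marlins has 8 wins out of 8 opponents — a perfect record.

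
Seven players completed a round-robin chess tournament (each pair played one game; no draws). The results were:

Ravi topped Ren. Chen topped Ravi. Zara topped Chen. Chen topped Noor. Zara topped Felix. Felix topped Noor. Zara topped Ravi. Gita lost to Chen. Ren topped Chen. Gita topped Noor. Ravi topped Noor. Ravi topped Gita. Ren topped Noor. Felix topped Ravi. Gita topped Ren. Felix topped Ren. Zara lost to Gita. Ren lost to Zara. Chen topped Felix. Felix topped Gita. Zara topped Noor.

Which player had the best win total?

Win totals: Ren 2, Zara 5, Noor 0, Felix 4, Chen 4, Gita 3, Ravi 3.
Zara leads with 5 wins (next highest: 4).

Zara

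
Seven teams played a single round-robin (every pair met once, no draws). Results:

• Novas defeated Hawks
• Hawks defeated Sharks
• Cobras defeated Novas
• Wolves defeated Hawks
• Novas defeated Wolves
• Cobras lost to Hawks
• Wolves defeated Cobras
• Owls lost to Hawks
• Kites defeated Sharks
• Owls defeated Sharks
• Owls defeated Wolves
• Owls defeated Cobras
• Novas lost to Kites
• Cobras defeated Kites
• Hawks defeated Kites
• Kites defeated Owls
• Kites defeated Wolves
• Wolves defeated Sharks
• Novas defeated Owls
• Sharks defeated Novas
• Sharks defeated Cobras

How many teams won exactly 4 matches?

Win totals: Sharks 2, Owls 3, Cobras 2, Novas 3, Wolves 3, Kites 4, Hawks 4.
Exactly 4: Kites, Hawks — 2 teams.

2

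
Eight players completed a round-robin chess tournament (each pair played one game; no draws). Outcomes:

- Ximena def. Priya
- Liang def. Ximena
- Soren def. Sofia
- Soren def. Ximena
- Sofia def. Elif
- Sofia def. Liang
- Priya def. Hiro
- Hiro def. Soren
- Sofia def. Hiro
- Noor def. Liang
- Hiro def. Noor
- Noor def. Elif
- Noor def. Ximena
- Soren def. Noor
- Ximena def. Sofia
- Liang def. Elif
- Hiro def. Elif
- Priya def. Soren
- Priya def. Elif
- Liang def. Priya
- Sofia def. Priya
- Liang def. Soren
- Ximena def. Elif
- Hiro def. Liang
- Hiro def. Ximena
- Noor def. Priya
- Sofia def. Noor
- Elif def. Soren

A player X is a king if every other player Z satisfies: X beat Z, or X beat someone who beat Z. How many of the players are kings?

Elif cannot reach Priya, Hiro, Liang in two steps.
Priya reaches everyone (king).
Noor reaches everyone (king).
Sofia reaches everyone (king).
Hiro reaches everyone (king).
Soren reaches everyone (king).
Ximena reaches everyone (king).
Liang reaches everyone (king).
Kings: Priya, Noor, Sofia, Hiro, Soren, Ximena, Liang — 7.

7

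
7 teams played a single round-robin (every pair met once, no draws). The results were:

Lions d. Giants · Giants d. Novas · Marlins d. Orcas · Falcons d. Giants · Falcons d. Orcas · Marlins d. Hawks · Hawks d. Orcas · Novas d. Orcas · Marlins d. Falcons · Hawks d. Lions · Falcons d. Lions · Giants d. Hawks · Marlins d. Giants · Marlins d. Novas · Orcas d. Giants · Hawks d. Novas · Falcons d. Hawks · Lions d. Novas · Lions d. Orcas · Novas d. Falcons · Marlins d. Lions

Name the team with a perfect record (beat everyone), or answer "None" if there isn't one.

Marlins

Marlins has 6 wins out of 6 opponents — a perfect record.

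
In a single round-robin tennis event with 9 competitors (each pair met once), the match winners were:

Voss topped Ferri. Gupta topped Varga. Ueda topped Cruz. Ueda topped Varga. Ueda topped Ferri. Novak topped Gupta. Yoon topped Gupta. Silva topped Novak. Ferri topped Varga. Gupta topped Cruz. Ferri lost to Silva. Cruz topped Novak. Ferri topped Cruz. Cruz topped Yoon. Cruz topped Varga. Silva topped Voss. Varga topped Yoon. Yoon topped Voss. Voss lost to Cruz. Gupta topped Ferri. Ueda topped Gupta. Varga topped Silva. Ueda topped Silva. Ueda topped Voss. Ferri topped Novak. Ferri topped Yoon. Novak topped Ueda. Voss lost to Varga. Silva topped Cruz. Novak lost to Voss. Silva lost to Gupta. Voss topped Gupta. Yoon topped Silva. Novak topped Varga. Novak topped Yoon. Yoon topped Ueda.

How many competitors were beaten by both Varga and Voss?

Varga beat: Yoon, Silva, Voss.
Voss beat: Novak, Ferri, Gupta.
No one was beaten by both.

0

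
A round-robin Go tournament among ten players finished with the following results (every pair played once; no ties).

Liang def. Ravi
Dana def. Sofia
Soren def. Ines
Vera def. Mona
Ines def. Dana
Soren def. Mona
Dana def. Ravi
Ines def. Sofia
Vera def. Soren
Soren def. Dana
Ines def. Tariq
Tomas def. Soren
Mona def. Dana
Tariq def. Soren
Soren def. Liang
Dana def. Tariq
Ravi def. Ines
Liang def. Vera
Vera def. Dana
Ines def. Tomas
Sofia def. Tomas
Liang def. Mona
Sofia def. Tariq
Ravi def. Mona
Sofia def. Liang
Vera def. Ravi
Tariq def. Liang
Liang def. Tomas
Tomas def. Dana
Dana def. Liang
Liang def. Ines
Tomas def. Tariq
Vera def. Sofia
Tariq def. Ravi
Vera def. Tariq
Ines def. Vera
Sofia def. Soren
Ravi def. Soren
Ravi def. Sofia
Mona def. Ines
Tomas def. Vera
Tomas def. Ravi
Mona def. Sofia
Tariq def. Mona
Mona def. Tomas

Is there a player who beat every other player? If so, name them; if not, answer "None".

Highest win total is Vera with 6 (out of 9 possible).
Vera lost to Ines, Liang, Tomas, so no player went undefeated.

None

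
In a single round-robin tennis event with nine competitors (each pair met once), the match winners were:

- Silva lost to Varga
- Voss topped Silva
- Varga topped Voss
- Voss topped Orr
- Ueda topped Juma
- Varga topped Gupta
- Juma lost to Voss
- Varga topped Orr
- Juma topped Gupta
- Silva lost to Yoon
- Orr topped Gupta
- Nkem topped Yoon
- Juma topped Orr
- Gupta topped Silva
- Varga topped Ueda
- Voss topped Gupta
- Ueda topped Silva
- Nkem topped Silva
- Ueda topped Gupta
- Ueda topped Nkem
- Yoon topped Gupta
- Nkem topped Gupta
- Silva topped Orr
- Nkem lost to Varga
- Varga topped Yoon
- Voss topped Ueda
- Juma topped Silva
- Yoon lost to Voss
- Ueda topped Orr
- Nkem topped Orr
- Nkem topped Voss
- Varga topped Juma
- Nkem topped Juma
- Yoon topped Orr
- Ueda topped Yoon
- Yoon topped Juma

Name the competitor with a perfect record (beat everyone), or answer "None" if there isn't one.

Varga

Varga has 8 wins out of 8 opponents — a perfect record.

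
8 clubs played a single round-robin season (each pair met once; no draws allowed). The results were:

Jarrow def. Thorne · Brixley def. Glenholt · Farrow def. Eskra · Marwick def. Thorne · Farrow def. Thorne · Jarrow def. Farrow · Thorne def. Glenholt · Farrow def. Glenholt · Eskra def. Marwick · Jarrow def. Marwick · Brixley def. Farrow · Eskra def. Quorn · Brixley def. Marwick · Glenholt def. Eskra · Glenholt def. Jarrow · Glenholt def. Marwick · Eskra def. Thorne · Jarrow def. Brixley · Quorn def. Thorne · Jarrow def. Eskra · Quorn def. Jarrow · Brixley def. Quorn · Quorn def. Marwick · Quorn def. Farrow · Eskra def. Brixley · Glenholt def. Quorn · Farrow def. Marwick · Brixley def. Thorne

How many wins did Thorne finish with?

1

Thorne's results: beat Glenholt; lost to Quorn, Farrow, Eskra, Jarrow, Brixley, Marwick.
That is 1 win.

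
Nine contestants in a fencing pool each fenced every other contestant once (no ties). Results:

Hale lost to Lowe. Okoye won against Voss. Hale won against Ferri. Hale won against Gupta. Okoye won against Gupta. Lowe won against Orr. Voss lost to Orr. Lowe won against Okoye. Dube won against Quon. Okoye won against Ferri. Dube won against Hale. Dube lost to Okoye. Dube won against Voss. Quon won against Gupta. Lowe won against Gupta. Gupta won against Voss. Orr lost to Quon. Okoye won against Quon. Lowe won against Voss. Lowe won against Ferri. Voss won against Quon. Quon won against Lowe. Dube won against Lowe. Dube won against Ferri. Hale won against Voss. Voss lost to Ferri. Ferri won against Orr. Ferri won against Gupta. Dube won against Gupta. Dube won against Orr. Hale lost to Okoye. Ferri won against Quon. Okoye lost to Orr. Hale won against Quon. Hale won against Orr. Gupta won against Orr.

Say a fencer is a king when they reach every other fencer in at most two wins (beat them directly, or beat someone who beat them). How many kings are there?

3

Quon cannot reach Dube in two steps.
Hale cannot reach Dube in two steps.
Gupta cannot reach Hale, Lowe, Dube, Ferri in two steps.
Lowe reaches everyone (king).
Voss cannot reach Hale, Okoye, Dube, Ferri in two steps.
Okoye reaches everyone (king).
Dube reaches everyone (king).
Orr cannot reach Lowe in two steps.
Ferri cannot reach Hale, Dube in two steps.
Kings: Lowe, Okoye, Dube — 3.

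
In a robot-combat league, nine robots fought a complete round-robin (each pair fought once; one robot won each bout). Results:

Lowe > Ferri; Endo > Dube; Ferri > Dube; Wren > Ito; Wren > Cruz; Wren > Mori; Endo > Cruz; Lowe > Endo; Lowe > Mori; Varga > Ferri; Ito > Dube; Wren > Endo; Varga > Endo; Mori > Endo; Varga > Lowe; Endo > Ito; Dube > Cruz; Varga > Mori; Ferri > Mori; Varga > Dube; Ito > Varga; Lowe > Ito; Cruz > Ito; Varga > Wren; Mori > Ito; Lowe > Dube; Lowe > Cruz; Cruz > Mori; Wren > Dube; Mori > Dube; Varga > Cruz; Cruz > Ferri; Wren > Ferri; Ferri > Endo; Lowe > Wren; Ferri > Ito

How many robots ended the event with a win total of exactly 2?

Win totals: Wren 6, Varga 7, Lowe 7, Endo 3, Dube 1, Ito 2, Mori 3, Cruz 3, Ferri 4.
Exactly 2: Ito — 1 robot.

1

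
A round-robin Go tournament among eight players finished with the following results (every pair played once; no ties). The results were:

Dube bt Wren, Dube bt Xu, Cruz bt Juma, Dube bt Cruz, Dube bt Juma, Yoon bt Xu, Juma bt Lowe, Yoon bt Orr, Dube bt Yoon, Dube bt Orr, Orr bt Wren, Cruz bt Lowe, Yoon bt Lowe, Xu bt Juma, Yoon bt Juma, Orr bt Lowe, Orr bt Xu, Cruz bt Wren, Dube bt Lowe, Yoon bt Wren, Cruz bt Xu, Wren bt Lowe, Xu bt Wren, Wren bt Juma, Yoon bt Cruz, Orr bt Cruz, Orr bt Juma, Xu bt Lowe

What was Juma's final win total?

1

Juma's results: beat Lowe; lost to Dube, Cruz, Yoon, Wren, Orr, Xu.
That is 1 win.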